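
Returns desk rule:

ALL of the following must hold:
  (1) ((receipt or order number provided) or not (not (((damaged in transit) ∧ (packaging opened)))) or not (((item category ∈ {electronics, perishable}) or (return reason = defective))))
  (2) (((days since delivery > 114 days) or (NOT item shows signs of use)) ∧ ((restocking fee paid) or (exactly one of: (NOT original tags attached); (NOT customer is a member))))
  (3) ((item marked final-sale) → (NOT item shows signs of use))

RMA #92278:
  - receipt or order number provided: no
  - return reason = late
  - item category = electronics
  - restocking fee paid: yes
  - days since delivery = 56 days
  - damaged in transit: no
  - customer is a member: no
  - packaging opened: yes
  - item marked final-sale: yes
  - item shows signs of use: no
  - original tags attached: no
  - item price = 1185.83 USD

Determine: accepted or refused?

Refused

Atomic conditions:
  receipt or order number provided: no → false
  damaged in transit: no → false
  packaging opened: yes → true
  item category ∈ {electronics, perishable}: electronics is in the set → true
  return reason = defective: late == defective is false
  days since delivery > 114 days: 56 > 114 is false
  NOT item shows signs of use: no → true
  restocking fee paid: yes → true
  NOT original tags attached: no → true
  NOT customer is a member: no → true
  item marked final-sale: yes → true
Combine:
[1.2.1.1] false AND true = false
[1.2.1] NOT false = true
[1.2] NOT true = false
[1.3.1] true OR false = true
[1.3] NOT true = false
[1] false OR false OR false = false
[2.1] false OR true = true
[2.2.2] exactly-one(true, true) = false
[2.2] true OR false = true
[2] true AND true = true
[3] true → true = true
[root] false AND true AND true = false
Overall: false → refused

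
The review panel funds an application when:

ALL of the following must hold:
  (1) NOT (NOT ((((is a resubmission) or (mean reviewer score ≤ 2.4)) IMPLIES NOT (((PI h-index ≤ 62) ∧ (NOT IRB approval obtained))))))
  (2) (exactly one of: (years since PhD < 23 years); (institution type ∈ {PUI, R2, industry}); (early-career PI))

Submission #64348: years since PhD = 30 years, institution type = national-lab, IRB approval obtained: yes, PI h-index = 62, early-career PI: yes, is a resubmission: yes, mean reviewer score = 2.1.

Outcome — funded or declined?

Atomic conditions:
  is a resubmission: yes → true
  mean reviewer score ≤ 2.4: 2.1 ≤ 2.4 is true
  PI h-index ≤ 62: 62 ≤ 62 is true
  NOT IRB approval obtained: yes → false
  years since PhD < 23 years: 30 < 23 is false
  institution type ∈ {PUI, R2, industry}: national-lab is not in the set → false
  early-career PI: yes → true
Combine:
[1.1.1.1] true OR true = true
[1.1.1.2.1] true AND false = false
[1.1.1.2] NOT false = true
[1.1.1] true → true = true
[1.1] NOT true = false
[1] NOT false = true
[2] exactly-one(false, false, true) = true
[root] true AND true = true
Overall: true → funded

Funded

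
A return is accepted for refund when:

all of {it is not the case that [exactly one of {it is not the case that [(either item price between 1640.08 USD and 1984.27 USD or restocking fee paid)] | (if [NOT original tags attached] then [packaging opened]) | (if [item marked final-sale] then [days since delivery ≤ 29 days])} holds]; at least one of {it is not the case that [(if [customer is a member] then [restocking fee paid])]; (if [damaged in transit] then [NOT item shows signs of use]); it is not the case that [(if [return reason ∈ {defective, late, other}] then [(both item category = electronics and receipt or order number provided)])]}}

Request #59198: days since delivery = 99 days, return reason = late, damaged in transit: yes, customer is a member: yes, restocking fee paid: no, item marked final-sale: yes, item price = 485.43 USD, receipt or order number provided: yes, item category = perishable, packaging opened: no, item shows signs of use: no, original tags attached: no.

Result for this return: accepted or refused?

Atomic conditions:
  item price between 1640.08 USD and 1984.27 USD: 485.43 in [1640.08, 1984.27] is false
  restocking fee paid: no → false
  NOT original tags attached: no → true
  packaging opened: no → false
  item marked final-sale: yes → true
  days since delivery ≤ 29 days: 99 ≤ 29 is false
  customer is a member: yes → true
  damaged in transit: yes → true
  NOT item shows signs of use: no → true
  return reason ∈ {defective, late, other}: late is in the set → true
  item category = electronics: perishable == electronics is false
  receipt or order number provided: yes → true
Combine:
[1.1.1.1] false OR false = false
[1.1.1] NOT false = true
[1.1.2] true → false = false
[1.1.3] true → false = false
[1.1] exactly-one(true, false, false) = true
[1] NOT true = false
[2.1.1] true → false = false
[2.1] NOT false = true
[2.2] true → true = true
[2.3.1.2] false AND true = false
[2.3.1] true → false = false
[2.3] NOT false = true
[2] true OR true OR true = true
[root] false AND true = false
Overall: false → refused

Refused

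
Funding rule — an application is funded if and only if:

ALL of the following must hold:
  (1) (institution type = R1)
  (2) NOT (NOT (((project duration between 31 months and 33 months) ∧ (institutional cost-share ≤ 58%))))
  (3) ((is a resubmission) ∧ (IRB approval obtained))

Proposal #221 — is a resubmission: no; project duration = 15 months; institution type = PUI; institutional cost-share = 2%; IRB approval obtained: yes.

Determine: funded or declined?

Atomic conditions:
  institution type = R1: PUI == R1 is false
  project duration between 31 months and 33 months: 15 in [31, 33] is false
  institutional cost-share ≤ 58%: 2 ≤ 58 is true
  is a resubmission: no → false
  IRB approval obtained: yes → true
Combine:
[2.1.1] false AND true = false
[2.1] NOT false = true
[2] NOT true = false
[3] false AND true = false
[root] false AND false AND false = false
Overall: false → declined

Declined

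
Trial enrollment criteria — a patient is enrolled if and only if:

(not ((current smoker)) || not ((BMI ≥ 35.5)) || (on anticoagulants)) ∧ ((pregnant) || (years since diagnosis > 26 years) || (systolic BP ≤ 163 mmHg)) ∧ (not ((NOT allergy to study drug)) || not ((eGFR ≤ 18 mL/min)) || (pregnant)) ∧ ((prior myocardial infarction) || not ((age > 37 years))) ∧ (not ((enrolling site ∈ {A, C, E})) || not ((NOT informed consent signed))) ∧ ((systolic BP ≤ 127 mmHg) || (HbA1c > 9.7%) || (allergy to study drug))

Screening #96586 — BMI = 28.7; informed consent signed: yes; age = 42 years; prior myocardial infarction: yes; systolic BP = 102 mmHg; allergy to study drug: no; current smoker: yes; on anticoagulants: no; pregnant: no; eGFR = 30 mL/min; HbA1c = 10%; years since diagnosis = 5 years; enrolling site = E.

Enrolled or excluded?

Atomic conditions:
  current smoker: yes → true
  BMI ≥ 35.5: 28.7 ≥ 35.5 is false
  on anticoagulants: no → false
  pregnant: no → false
  years since diagnosis > 26 years: 5 > 26 is false
  systolic BP ≤ 163 mmHg: 102 ≤ 163 is true
  NOT allergy to study drug: no → true
  eGFR ≤ 18 mL/min: 30 ≤ 18 is false
  prior myocardial infarction: yes → true
  age > 37 years: 42 > 37 is true
  enrolling site ∈ {A, C, E}: E is in the set → true
  NOT informed consent signed: yes → false
  systolic BP ≤ 127 mmHg: 102 ≤ 127 is true
  HbA1c > 9.7%: 10 > 9.7 is true
  allergy to study drug: no → false
Combine:
[1.1] NOT true = false
[1.2] NOT false = true
[1] false OR true OR false = true
[2] false OR false OR true = true
[3.1] NOT true = false
[3.2] NOT false = true
[3] false OR true OR false = true
[4.2] NOT true = false
[4] true OR false = true
[5.1] NOT true = false
[5.2] NOT false = true
[5] false OR true = true
[6] true OR true OR false = true
[root] true AND true AND true AND true AND true AND true = true
Overall: true → enrolled

Enrolled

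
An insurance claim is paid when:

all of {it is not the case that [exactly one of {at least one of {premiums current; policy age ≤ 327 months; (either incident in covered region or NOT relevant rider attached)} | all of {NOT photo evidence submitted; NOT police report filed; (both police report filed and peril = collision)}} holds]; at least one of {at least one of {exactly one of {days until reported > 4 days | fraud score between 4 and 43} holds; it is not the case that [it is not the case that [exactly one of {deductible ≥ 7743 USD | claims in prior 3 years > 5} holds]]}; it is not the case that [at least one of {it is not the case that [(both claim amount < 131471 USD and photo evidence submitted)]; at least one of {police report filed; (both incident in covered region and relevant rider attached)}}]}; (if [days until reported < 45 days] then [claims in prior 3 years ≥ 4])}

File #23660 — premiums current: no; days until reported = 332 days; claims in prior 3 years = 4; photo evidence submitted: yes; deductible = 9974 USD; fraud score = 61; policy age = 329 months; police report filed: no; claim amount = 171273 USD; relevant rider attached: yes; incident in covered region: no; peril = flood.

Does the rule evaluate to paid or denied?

Atomic conditions:
  premiums current: no → false
  policy age ≤ 327 months: 329 ≤ 327 is false
  incident in covered region: no → false
  NOT relevant rider attached: yes → false
  NOT photo evidence submitted: yes → false
  NOT police report filed: no → true
  police report filed: no → false
  peril = collision: flood == collision is false
  days until reported > 4 days: 332 > 4 is true
  fraud score between 4 and 43: 61 in [4, 43] is false
  deductible ≥ 7743 USD: 9974 ≥ 7743 is true
  claims in prior 3 years > 5: 4 > 5 is false
  claim amount < 131471 USD: 171273 < 131471 is false
  photo evidence submitted: yes → true
  relevant rider attached: yes → true
  days until reported < 45 days: 332 < 45 is false
  claims in prior 3 years ≥ 4: 4 ≥ 4 is true
Combine:
[1.1.1.3] false OR false = false
[1.1.1] false OR false OR false = false
[1.1.2.3] false AND false = false
[1.1.2] false AND true AND false = false
[1.1] exactly-one(false, false) = false
[1] NOT false = true
[2.1.1] exactly-one(true, false) = true
[2.1.2.1.1] exactly-one(true, false) = true
[2.1.2.1] NOT true = false
[2.1.2] NOT false = true
[2.1] true OR true = true
[2.2.1.1.1] false AND true = false
[2.2.1.1] NOT false = true
[2.2.1.2.2] false AND true = false
[2.2.1.2] false OR false = false
[2.2.1] true OR false = true
[2.2] NOT true = false
[2] true OR false = true
[3] false → true (antecedent false ⇒ implication holds) = true
[root] true AND true AND true = true
Overall: true → paid

Paid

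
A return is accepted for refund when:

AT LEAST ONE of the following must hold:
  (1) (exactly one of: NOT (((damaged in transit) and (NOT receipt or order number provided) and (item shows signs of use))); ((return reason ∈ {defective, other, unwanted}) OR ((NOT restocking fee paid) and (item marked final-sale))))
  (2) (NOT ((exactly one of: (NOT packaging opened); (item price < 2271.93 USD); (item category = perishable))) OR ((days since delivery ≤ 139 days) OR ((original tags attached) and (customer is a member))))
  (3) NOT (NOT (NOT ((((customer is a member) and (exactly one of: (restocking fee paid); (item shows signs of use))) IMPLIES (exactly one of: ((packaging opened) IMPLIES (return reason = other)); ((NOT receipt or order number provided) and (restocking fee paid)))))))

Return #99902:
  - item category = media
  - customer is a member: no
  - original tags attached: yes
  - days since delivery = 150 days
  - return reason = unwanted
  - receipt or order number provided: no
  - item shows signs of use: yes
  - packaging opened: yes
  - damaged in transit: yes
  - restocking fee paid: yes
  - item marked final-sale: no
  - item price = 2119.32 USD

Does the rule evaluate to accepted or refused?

Atomic conditions:
  damaged in transit: yes → true
  NOT receipt or order number provided: no → true
  item shows signs of use: yes → true
  return reason ∈ {defective, other, unwanted}: unwanted is in the set → true
  NOT restocking fee paid: yes → false
  item marked final-sale: no → false
  NOT packaging opened: yes → false
  item price < 2271.93 USD: 2119.32 < 2271.93 is true
  item category = perishable: media == perishable is false
  days since delivery ≤ 139 days: 150 ≤ 139 is false
  original tags attached: yes → true
  customer is a member: no → false
  restocking fee paid: yes → true
  packaging opened: yes → true
  return reason = other: unwanted == other is false
Combine:
[1.1.1] true AND true AND true = true
[1.1] NOT true = false
[1.2.2] false AND false = false
[1.2] true OR false = true
[1] exactly-one(false, true) = true
[2.1.1] exactly-one(false, true, false) = true
[2.1] NOT true = false
[2.2.2] true AND false = false
[2.2] false OR false = false
[2] false OR false = false
[3.1.1.1.1.2] exactly-one(true, true) = false
[3.1.1.1.1] false AND false = false
[3.1.1.1.2.1] true → false = false
[3.1.1.1.2.2] true AND true = true
[3.1.1.1.2] exactly-one(false, true) = true
[3.1.1.1] false → true (antecedent false ⇒ implication holds) = true
[3.1.1] NOT true = false
[3.1] NOT false = true
[3] NOT true = false
[root] true OR false OR false = true
Overall: true → accepted

Accepted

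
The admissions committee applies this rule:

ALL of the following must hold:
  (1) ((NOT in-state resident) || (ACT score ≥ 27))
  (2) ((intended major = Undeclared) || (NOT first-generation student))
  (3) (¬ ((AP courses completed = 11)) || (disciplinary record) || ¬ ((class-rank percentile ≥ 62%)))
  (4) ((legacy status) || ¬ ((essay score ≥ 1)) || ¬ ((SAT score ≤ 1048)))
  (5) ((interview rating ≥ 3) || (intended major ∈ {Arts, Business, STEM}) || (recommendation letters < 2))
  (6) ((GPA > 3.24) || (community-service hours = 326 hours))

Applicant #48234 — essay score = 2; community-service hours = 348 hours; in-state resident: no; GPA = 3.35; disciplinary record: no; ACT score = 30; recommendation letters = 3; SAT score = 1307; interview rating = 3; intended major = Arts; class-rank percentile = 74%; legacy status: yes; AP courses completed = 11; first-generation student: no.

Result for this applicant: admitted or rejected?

Atomic conditions:
  NOT in-state resident: no → true
  ACT score ≥ 27: 30 ≥ 27 is true
  intended major = Undeclared: Arts == Undeclared is false
  NOT first-generation student: no → true
  AP courses completed = 11: 11 == 11 is true
  disciplinary record: no → false
  class-rank percentile ≥ 62%: 74 ≥ 62 is true
  legacy status: yes → true
  essay score ≥ 1: 2 ≥ 1 is true
  SAT score ≤ 1048: 1307 ≤ 1048 is false
  interview rating ≥ 3: 3 ≥ 3 is true
  intended major ∈ {Arts, Business, STEM}: Arts is in the set → true
  recommendation letters < 2: 3 < 2 is false
  GPA > 3.24: 3.35 > 3.24 is true
  community-service hours = 326 hours: 348 == 326 is false
Combine:
[1] true OR true = true
[2] false OR true = true
[3.1] NOT true = false
[3.3] NOT true = false
[3] false OR false OR false = false
[4.2] NOT true = false
[4.3] NOT false = true
[4] true OR false OR true = true
[5] true OR true OR false = true
[6] true OR false = true
[root] true AND true AND false AND true AND true AND true = false
Overall: false → rejected

Rejected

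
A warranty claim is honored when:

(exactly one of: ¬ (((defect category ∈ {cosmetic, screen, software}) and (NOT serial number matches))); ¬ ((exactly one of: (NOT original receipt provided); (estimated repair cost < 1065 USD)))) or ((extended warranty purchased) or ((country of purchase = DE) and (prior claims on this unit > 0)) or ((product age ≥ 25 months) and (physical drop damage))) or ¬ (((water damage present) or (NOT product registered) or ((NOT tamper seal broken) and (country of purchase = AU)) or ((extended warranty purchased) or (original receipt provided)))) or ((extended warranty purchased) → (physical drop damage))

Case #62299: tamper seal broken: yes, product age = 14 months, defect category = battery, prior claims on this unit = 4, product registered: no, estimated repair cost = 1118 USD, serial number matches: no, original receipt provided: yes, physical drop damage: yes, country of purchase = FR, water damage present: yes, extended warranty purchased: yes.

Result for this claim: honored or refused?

Atomic conditions:
  defect category ∈ {cosmetic, screen, software}: battery is not in the set → false
  NOT serial number matches: no → true
  NOT original receipt provided: yes → false
  estimated repair cost < 1065 USD: 1118 < 1065 is false
  extended warranty purchased: yes → true
  country of purchase = DE: FR == DE is false
  prior claims on this unit > 0: 4 > 0 is true
  product age ≥ 25 months: 14 ≥ 25 is false
  physical drop damage: yes → true
  water damage present: yes → true
  NOT product registered: no → true
  NOT tamper seal broken: yes → false
  country of purchase = AU: FR == AU is false
  original receipt provided: yes → true
Combine:
[1.1.1] false AND true = false
[1.1] NOT false = true
[1.2.1] exactly-one(false, false) = false
[1.2] NOT false = true
[1] exactly-one(true, true) = false
[2.2] false AND true = false
[2.3] false AND true = false
[2] true OR false OR false = true
[3.1.3] false AND false = false
[3.1.4] true OR true = true
[3.1] true OR true OR false OR true = true
[3] NOT true = false
[4] true → true = true
[root] false OR true OR false OR true = true
Overall: true → honored

Honored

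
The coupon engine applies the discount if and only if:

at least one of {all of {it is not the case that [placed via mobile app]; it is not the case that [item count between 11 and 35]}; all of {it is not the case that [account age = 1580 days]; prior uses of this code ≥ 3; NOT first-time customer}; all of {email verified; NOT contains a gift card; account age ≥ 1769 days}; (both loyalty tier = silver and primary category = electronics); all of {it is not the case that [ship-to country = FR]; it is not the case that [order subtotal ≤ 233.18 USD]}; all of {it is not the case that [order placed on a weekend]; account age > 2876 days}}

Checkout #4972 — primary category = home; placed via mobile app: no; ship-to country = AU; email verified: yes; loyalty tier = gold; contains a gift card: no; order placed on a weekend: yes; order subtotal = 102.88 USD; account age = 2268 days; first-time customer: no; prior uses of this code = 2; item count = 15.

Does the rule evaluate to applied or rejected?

Atomic conditions:
  placed via mobile app: no → false
  item count between 11 and 35: 15 in [11, 35] is true
  account age = 1580 days: 2268 == 1580 is false
  prior uses of this code ≥ 3: 2 ≥ 3 is false
  NOT first-time customer: no → true
  email verified: yes → true
  NOT contains a gift card: no → true
  account age ≥ 1769 days: 2268 ≥ 1769 is true
  loyalty tier = silver: gold == silver is false
  primary category = electronics: home == electronics is false
  ship-to country = FR: AU == FR is false
  order subtotal ≤ 233.18 USD: 102.88 ≤ 233.18 is true
  order placed on a weekend: yes → true
  account age > 2876 days: 2268 > 2876 is false
Combine:
[1.1] NOT false = true
[1.2] NOT true = false
[1] true AND false = false
[2.1] NOT false = true
[2] true AND false AND true = false
[3] true AND true AND true = true
[4] false AND false = false
[5.1] NOT false = true
[5.2] NOT true = false
[5] true AND false = false
[6.1] NOT true = false
[6] false AND false = false
[root] false OR false OR true OR false OR false OR false = true
Overall: true → applied

Applied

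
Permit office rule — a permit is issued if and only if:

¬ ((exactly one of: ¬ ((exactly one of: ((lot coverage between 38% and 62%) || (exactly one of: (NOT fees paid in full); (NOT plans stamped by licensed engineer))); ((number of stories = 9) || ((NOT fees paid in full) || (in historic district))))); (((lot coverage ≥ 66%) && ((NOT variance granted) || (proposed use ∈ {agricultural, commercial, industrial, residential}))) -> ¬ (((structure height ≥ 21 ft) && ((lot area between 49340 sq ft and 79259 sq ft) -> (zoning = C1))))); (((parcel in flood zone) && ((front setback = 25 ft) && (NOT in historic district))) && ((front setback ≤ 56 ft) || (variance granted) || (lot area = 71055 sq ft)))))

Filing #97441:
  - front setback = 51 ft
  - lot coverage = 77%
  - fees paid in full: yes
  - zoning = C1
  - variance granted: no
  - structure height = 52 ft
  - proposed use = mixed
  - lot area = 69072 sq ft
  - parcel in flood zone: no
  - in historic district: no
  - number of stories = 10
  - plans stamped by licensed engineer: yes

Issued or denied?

Atomic conditions:
  lot coverage between 38% and 62%: 77 in [38, 62] is false
  NOT fees paid in full: yes → false
  NOT plans stamped by licensed engineer: yes → false
  number of stories = 9: 10 == 9 is false
  in historic district: no → false
  lot coverage ≥ 66%: 77 ≥ 66 is true
  NOT variance granted: no → true
  proposed use ∈ {agricultural, commercial, industrial, residential}: mixed is not in the set → false
  structure height ≥ 21 ft: 52 ≥ 21 is true
  lot area between 49340 sq ft and 79259 sq ft: 69072 in [49340, 79259] is true
  zoning = C1: C1 == C1 is true
  parcel in flood zone: no → false
  front setback = 25 ft: 51 == 25 is false
  NOT in historic district: no → true
  front setback ≤ 56 ft: 51 ≤ 56 is true
  variance granted: no → false
  lot area = 71055 sq ft: 69072 == 71055 is false
Combine:
[1.1.1.1.2] exactly-one(false, false) = false
[1.1.1.1] false OR false = false
[1.1.1.2.2] false OR false = false
[1.1.1.2] false OR false = false
[1.1.1] exactly-one(false, false) = false
[1.1] NOT false = true
[1.2.1.2] true OR false = true
[1.2.1] true AND true = true
[1.2.2.1.2] true → true = true
[1.2.2.1] true AND true = true
[1.2.2] NOT true = false
[1.2] true → false = false
[1.3.1.2] false AND true = false
[1.3.1] false AND false = false
[1.3.2] true OR false OR false = true
[1.3] false AND true = false
[1] exactly-one(true, false, false) = true
[root] NOT true = false
Overall: false → denied

Denied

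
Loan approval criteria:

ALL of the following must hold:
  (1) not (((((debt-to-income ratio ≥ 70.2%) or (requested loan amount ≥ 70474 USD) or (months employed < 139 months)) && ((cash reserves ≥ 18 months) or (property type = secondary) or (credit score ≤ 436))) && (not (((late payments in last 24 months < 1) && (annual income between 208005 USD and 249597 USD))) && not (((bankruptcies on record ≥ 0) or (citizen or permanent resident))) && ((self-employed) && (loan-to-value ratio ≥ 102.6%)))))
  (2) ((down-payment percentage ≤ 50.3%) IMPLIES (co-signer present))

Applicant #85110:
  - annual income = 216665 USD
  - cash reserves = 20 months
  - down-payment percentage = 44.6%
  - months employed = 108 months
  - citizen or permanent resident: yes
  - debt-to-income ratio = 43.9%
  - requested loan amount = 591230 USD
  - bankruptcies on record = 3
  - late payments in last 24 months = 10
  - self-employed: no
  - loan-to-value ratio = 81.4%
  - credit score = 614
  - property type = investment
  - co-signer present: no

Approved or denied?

Denied

Atomic conditions:
  debt-to-income ratio ≥ 70.2%: 43.9 ≥ 70.2 is false
  requested loan amount ≥ 70474 USD: 591230 ≥ 70474 is true
  months employed < 139 months: 108 < 139 is true
  cash reserves ≥ 18 months: 20 ≥ 18 is true
  property type = secondary: investment == secondary is false
  credit score ≤ 436: 614 ≤ 436 is false
  late payments in last 24 months < 1: 10 < 1 is false
  annual income between 208005 USD and 249597 USD: 216665 in [208005, 249597] is true
  bankruptcies on record ≥ 0: 3 ≥ 0 is true
  citizen or permanent resident: yes → true
  self-employed: no → false
  loan-to-value ratio ≥ 102.6%: 81.4 ≥ 102.6 is false
  down-payment percentage ≤ 50.3%: 44.6 ≤ 50.3 is true
  co-signer present: no → false
Combine:
[1.1.1.1] false OR true OR true = true
[1.1.1.2] true OR false OR false = true
[1.1.1] true AND true = true
[1.1.2.1.1] false AND true = false
[1.1.2.1] NOT false = true
[1.1.2.2.1] true OR true = true
[1.1.2.2] NOT true = false
[1.1.2.3] false AND false = false
[1.1.2] true AND false AND false = false
[1.1] true AND false = false
[1] NOT false = true
[2] true → false = false
[root] true AND false = false
Overall: false → denied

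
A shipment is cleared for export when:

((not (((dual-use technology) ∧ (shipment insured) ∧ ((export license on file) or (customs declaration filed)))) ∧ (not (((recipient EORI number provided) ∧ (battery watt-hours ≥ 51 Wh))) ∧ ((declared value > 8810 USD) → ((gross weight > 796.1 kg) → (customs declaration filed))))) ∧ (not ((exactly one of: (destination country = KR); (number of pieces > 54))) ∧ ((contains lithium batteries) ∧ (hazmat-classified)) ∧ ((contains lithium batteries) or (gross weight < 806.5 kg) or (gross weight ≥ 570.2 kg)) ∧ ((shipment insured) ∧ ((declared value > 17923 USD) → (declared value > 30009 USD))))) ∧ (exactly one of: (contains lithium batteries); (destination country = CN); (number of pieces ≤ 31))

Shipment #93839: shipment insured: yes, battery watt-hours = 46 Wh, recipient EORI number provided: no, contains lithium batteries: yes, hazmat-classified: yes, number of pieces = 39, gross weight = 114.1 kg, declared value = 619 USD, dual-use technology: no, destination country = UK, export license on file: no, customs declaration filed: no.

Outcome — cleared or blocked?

Atomic conditions:
  dual-use technology: no → false
  shipment insured: yes → true
  export license on file: no → false
  customs declaration filed: no → false
  recipient EORI number provided: no → false
  battery watt-hours ≥ 51 Wh: 46 ≥ 51 is false
  declared value > 8810 USD: 619 > 8810 is false
  gross weight > 796.1 kg: 114.1 > 796.1 is false
  destination country = KR: UK == KR is false
  number of pieces > 54: 39 > 54 is false
  contains lithium batteries: yes → true
  hazmat-classified: yes → true
  gross weight < 806.5 kg: 114.1 < 806.5 is true
  gross weight ≥ 570.2 kg: 114.1 ≥ 570.2 is false
  declared value > 17923 USD: 619 > 17923 is false
  declared value > 30009 USD: 619 > 30009 is false
  destination country = CN: UK == CN is false
  number of pieces ≤ 31: 39 ≤ 31 is false
Combine:
[1.1.1.1.3] false OR false = false
[1.1.1.1] false AND true AND false = false
[1.1.1] NOT false = true
[1.1.2.1.1] false AND false = false
[1.1.2.1] NOT false = true
[1.1.2.2.2] false → false (antecedent false ⇒ implication holds) = true
[1.1.2.2] false → true (antecedent false ⇒ implication holds) = true
[1.1.2] true AND true = true
[1.1] true AND true = true
[1.2.1.1] exactly-one(false, false) = false
[1.2.1] NOT false = true
[1.2.2] true AND true = true
[1.2.3] true OR true OR false = true
[1.2.4.2] false → false (antecedent false ⇒ implication holds) = true
[1.2.4] true AND true = true
[1.2] true AND true AND true AND true = true
[1] true AND true = true
[2] exactly-one(true, false, false) = true
[root] true AND true = true
Overall: true → cleared

Cleared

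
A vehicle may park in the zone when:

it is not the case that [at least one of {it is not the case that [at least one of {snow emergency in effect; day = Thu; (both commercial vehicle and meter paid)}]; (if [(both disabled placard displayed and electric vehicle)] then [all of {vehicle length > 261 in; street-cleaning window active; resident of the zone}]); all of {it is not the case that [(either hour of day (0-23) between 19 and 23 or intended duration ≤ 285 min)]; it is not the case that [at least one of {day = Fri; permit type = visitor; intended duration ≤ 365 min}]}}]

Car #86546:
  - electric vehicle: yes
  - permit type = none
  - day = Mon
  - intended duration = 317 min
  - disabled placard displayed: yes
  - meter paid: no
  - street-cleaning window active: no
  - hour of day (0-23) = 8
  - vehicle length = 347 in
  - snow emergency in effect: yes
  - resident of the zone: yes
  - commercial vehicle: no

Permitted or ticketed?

Atomic conditions:
  snow emergency in effect: yes → true
  day = Thu: Mon == Thu is false
  commercial vehicle: no → false
  meter paid: no → false
  disabled placard displayed: yes → true
  electric vehicle: yes → true
  vehicle length > 261 in: 347 > 261 is true
  street-cleaning window active: no → false
  resident of the zone: yes → true
  hour of day (0-23) between 19 and 23: 8 in [19, 23] is false
  intended duration ≤ 285 min: 317 ≤ 285 is false
  day = Fri: Mon == Fri is false
  permit type = visitor: none == visitor is false
  intended duration ≤ 365 min: 317 ≤ 365 is true
Combine:
[1.1.1.3] false AND false = false
[1.1.1] true OR false OR false = true
[1.1] NOT true = false
[1.2.1] true AND true = true
[1.2.2] true AND false AND true = false
[1.2] true → false = false
[1.3.1.1] false OR false = false
[1.3.1] NOT false = true
[1.3.2.1] false OR false OR true = true
[1.3.2] NOT true = false
[1.3] true AND false = false
[1] false OR false OR false = false
[root] NOT false = true
Overall: true → permitted

Permitted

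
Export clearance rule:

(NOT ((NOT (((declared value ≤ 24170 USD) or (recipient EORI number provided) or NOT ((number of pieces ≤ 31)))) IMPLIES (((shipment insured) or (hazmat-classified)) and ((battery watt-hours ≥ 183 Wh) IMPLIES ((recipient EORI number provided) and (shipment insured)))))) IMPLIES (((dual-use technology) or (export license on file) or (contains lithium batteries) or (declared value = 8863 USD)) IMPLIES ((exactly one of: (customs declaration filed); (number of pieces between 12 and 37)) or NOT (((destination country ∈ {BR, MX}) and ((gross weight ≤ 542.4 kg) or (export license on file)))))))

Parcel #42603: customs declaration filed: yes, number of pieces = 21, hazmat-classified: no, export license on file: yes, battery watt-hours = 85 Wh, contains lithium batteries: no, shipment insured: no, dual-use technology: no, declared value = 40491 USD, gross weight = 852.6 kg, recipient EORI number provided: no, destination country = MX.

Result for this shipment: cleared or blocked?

Blocked

Atomic conditions:
  declared value ≤ 24170 USD: 40491 ≤ 24170 is false
  recipient EORI number provided: no → false
  number of pieces ≤ 31: 21 ≤ 31 is true
  shipment insured: no → false
  hazmat-classified: no → false
  battery watt-hours ≥ 183 Wh: 85 ≥ 183 is false
  dual-use technology: no → false
  export license on file: yes → true
  contains lithium batteries: no → false
  declared value = 8863 USD: 40491 == 8863 is false
  customs declaration filed: yes → true
  number of pieces between 12 and 37: 21 in [12, 37] is true
  destination country ∈ {BR, MX}: MX is in the set → true
  gross weight ≤ 542.4 kg: 852.6 ≤ 542.4 is false
Combine:
[1.1.1.1.3] NOT true = false
[1.1.1.1] false OR false OR false = false
[1.1.1] NOT false = true
[1.1.2.1] false OR false = false
[1.1.2.2.2] false AND false = false
[1.1.2.2] false → false (antecedent false ⇒ implication holds) = true
[1.1.2] false AND true = false
[1.1] true → false = false
[1] NOT false = true
[2.1] false OR true OR false OR false = true
[2.2.1] exactly-one(true, true) = false
[2.2.2.1.2] false OR true = true
[2.2.2.1] true AND true = true
[2.2.2] NOT true = false
[2.2] false OR false = false
[2] true → false = false
[root] true → false = false
Overall: false → blocked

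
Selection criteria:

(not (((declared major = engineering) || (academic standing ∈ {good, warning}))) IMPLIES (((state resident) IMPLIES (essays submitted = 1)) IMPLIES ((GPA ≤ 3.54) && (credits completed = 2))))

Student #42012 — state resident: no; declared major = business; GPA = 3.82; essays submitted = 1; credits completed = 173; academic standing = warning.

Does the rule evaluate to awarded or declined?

Awarded

Atomic conditions:
  declared major = engineering: business == engineering is false
  academic standing ∈ {good, warning}: warning is in the set → true
  state resident: no → false
  essays submitted = 1: 1 == 1 is true
  GPA ≤ 3.54: 3.82 ≤ 3.54 is false
  credits completed = 2: 173 == 2 is false
Combine:
[1.1] false OR true = true
[1] NOT true = false
[2.1] false → true (antecedent false ⇒ implication holds) = true
[2.2] false AND false = false
[2] true → false = false
[root] false → false (antecedent false ⇒ implication holds) = true
Overall: true → awarded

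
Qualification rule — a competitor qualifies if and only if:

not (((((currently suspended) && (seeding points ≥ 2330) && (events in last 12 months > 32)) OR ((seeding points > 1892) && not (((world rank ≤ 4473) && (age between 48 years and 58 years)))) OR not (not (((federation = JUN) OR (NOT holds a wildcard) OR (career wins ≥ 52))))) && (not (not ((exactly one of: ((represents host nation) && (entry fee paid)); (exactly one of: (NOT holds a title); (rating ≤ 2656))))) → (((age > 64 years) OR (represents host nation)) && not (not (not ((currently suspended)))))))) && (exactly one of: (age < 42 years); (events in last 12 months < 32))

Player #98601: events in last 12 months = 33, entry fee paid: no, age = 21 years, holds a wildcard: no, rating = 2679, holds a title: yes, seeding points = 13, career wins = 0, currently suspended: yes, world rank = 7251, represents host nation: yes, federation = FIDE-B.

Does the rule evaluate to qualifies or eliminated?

Atomic conditions:
  currently suspended: yes → true
  seeding points ≥ 2330: 13 ≥ 2330 is false
  events in last 12 months > 32: 33 > 32 is true
  seeding points > 1892: 13 > 1892 is false
  world rank ≤ 4473: 7251 ≤ 4473 is false
  age between 48 years and 58 years: 21 in [48, 58] is false
  federation = JUN: FIDE-B == JUN is false
  NOT holds a wildcard: no → true
  career wins ≥ 52: 0 ≥ 52 is false
  represents host nation: yes → true
  entry fee paid: no → false
  NOT holds a title: yes → false
  rating ≤ 2656: 2679 ≤ 2656 is false
  age > 64 years: 21 > 64 is false
  age < 42 years: 21 < 42 is true
  events in last 12 months < 32: 33 < 32 is false
Combine:
[1.1.1.1] true AND false AND true = false
[1.1.1.2.2.1] false AND false = false
[1.1.1.2.2] NOT false = true
[1.1.1.2] false AND true = false
[1.1.1.3.1.1] false OR true OR false = true
[1.1.1.3.1] NOT true = false
[1.1.1.3] NOT false = true
[1.1.1] false OR false OR true = true
[1.1.2.1.1.1.1] true AND false = false
[1.1.2.1.1.1.2] exactly-one(false, false) = false
[1.1.2.1.1.1] exactly-one(false, false) = false
[1.1.2.1.1] NOT false = true
[1.1.2.1] NOT true = false
[1.1.2.2.1] false OR true = true
[1.1.2.2.2.1.1] NOT true = false
[1.1.2.2.2.1] NOT false = true
[1.1.2.2.2] NOT true = false
[1.1.2.2] true AND false = false
[1.1.2] false → false (antecedent false ⇒ implication holds) = true
[1.1] true AND true = true
[1] NOT true = false
[2] exactly-one(true, false) = true
[root] false AND true = false
Overall: false → eliminated

Eliminated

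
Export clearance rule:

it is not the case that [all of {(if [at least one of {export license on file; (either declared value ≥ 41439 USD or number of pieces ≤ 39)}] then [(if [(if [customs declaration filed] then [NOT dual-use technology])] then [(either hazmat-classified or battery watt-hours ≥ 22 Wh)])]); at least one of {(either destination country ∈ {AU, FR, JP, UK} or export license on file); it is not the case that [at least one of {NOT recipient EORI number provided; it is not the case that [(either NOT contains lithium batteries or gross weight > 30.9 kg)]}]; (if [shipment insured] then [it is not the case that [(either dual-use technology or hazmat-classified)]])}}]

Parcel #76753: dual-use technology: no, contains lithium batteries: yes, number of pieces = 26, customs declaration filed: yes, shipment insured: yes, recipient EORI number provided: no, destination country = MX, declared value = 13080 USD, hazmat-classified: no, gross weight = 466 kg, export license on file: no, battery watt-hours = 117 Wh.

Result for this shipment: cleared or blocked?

Atomic conditions:
  export license on file: no → false
  declared value ≥ 41439 USD: 13080 ≥ 41439 is false
  number of pieces ≤ 39: 26 ≤ 39 is true
  customs declaration filed: yes → true
  NOT dual-use technology: no → true
  hazmat-classified: no → false
  battery watt-hours ≥ 22 Wh: 117 ≥ 22 is true
  destination country ∈ {AU, FR, JP, UK}: MX is not in the set → false
  NOT recipient EORI number provided: no → true
  NOT contains lithium batteries: yes → false
  gross weight > 30.9 kg: 466 > 30.9 is true
  shipment insured: yes → true
  dual-use technology: no → false
Combine:
[1.1.1.2] false OR true = true
[1.1.1] false OR true = true
[1.1.2.1] true → true = true
[1.1.2.2] false OR true = true
[1.1.2] true → true = true
[1.1] true → true = true
[1.2.1] false OR false = false
[1.2.2.1.2.1] false OR true = true
[1.2.2.1.2] NOT true = false
[1.2.2.1] true OR false = true
[1.2.2] NOT true = false
[1.2.3.2.1] false OR false = false
[1.2.3.2] NOT false = true
[1.2.3] true → true = true
[1.2] false OR false OR true = true
[1] true AND true = true
[root] NOT true = false
Overall: false → blocked

Blocked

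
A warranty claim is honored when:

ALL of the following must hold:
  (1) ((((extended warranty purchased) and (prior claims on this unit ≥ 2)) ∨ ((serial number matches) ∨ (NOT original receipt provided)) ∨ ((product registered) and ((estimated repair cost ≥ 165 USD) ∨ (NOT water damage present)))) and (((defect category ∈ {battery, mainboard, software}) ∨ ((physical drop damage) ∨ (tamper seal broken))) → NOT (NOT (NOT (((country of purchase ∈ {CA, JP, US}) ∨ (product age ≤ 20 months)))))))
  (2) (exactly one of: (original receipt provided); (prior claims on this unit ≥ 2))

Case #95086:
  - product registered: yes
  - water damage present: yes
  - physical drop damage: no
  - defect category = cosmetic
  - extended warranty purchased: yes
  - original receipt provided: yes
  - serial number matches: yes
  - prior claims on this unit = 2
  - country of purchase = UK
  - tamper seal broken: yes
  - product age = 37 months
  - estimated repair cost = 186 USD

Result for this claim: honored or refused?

Refused

Atomic conditions:
  extended warranty purchased: yes → true
  prior claims on this unit ≥ 2: 2 ≥ 2 is true
  serial number matches: yes → true
  NOT original receipt provided: yes → false
  product registered: yes → true
  estimated repair cost ≥ 165 USD: 186 ≥ 165 is true
  NOT water damage present: yes → false
  defect category ∈ {battery, mainboard, software}: cosmetic is not in the set → false
  physical drop damage: no → false
  tamper seal broken: yes → true
  country of purchase ∈ {CA, JP, US}: UK is not in the set → false
  product age ≤ 20 months: 37 ≤ 20 is false
  original receipt provided: yes → true
Combine:
[1.1.1] true AND true = true
[1.1.2] true OR false = true
[1.1.3.2] true OR false = true
[1.1.3] true AND true = true
[1.1] true OR true OR true = true
[1.2.1.2] false OR true = true
[1.2.1] false OR true = true
[1.2.2.1.1.1] false OR false = false
[1.2.2.1.1] NOT false = true
[1.2.2.1] NOT true = false
[1.2.2] NOT false = true
[1.2] true → true = true
[1] true AND true = true
[2] exactly-one(true, true) = false
[root] true AND false = false
Overall: false → refused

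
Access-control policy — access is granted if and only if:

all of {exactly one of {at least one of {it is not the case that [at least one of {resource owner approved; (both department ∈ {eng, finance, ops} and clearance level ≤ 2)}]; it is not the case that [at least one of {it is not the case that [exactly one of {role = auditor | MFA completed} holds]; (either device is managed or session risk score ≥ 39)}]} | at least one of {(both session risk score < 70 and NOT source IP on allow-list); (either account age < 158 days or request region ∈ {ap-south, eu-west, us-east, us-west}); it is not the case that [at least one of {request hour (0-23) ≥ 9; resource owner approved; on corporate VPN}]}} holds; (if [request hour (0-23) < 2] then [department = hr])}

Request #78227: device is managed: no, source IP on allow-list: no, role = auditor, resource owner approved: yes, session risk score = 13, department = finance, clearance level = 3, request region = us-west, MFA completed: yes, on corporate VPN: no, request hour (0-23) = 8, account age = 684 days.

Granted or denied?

Atomic conditions:
  resource owner approved: yes → true
  department ∈ {eng, finance, ops}: finance is in the set → true
  clearance level ≤ 2: 3 ≤ 2 is false
  role = auditor: auditor == auditor is true
  MFA completed: yes → true
  device is managed: no → false
  session risk score ≥ 39: 13 ≥ 39 is false
  session risk score < 70: 13 < 70 is true
  NOT source IP on allow-list: no → true
  account age < 158 days: 684 < 158 is false
  request region ∈ {ap-south, eu-west, us-east, us-west}: us-west is in the set → true
  request hour (0-23) ≥ 9: 8 ≥ 9 is false
  on corporate VPN: no → false
  request hour (0-23) < 2: 8 < 2 is false
  department = hr: finance == hr is false
Combine:
[1.1.1.1.2] true AND false = false
[1.1.1.1] true OR false = true
[1.1.1] NOT true = false
[1.1.2.1.1.1] exactly-one(true, true) = false
[1.1.2.1.1] NOT false = true
[1.1.2.1.2] false OR false = false
[1.1.2.1] true OR false = true
[1.1.2] NOT true = false
[1.1] false OR false = false
[1.2.1] true AND true = true
[1.2.2] false OR true = true
[1.2.3.1] false OR true OR false = true
[1.2.3] NOT true = false
[1.2] true OR true OR false = true
[1] exactly-one(false, true) = true
[2] false → false (antecedent false ⇒ implication holds) = true
[root] true AND true = true
Overall: true → granted

Granted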